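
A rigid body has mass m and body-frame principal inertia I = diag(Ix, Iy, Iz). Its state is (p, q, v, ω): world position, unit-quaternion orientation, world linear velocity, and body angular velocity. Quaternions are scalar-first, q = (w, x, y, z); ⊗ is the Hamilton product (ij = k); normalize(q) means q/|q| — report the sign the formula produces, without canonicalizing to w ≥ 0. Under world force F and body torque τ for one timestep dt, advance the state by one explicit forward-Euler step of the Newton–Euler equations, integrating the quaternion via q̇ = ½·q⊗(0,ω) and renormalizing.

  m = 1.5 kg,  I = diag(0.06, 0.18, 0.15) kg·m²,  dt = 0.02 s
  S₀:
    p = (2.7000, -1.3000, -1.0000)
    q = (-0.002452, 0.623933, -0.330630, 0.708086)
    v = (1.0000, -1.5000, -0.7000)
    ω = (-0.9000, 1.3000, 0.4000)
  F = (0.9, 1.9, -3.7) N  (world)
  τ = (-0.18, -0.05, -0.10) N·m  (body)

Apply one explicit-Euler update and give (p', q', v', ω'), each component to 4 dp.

ω×(Iω) gyroscopic = (-0.0156, 0.0324, -0.1404)
(τ − ω×Iω)/I = (-2.7400, -0.4578, 0.2693)
new body rate ω' = (-0.9548, 1.2908, 0.4054)
2q̇ = q⊗(0,ω) = (0.7081243, -1.0505570, -0.8900382, 0.5125651)
updated quaternion q' = (0.0046, 0.6133, -0.3395, 0.7131)
p' = p + v·dt = (2.7200, -1.3300, -1.0140)
new velocity v' = (1.0120, -1.4747, -0.7493)

p' = (2.7200, -1.3300, -1.0140)
q' = (0.0046, 0.6133, -0.3395, 0.7131)
v' = (1.0120, -1.4747, -0.7493)
ω' = (-0.9548, 1.2908, 0.4054)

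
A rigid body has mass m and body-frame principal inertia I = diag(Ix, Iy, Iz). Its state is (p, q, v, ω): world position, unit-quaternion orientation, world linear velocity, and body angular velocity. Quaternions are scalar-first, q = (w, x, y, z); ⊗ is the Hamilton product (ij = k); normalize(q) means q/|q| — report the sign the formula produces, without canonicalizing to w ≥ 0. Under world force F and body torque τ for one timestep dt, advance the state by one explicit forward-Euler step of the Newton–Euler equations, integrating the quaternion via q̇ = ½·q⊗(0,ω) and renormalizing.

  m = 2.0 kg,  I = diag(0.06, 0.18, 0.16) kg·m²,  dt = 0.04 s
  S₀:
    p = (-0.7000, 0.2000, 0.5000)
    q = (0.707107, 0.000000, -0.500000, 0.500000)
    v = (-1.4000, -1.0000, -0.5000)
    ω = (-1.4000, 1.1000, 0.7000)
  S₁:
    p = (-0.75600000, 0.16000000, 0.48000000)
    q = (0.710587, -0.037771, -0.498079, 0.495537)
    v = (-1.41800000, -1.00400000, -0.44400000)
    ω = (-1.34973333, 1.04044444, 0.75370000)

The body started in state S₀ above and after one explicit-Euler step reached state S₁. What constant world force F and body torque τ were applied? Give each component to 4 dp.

Δv = v₁−v₀ = (-0.01800000, -0.00400000, 0.05600000)
applied force F = (-0.9000, -0.2000, 2.8000)
rate change Δω = (0.05026667, -0.05955556, 0.05370000)
ω₀×(Iω₀) = (-0.0154, 0.0980, -0.1848)
I·α + gyro = (0.0600, -0.1700, 0.0300)

F = (-0.9000, -0.2000, 2.8000)
τ = (0.0600, -0.1700, 0.0300)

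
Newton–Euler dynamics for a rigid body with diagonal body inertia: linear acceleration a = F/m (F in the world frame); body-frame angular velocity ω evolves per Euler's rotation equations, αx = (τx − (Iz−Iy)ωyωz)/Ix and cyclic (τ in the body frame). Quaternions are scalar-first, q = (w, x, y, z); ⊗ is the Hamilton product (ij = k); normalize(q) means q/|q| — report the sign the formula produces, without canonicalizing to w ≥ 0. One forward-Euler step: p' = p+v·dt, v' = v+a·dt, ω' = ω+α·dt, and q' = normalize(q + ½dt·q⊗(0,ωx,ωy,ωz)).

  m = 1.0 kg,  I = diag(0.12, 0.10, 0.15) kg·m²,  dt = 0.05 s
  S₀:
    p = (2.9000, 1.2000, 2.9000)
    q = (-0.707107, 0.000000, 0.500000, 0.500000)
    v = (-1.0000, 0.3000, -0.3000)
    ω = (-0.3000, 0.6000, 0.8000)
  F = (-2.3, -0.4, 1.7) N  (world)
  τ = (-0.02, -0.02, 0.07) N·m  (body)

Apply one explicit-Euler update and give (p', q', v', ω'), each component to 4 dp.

new position p' = (2.8500, 1.2150, 2.8850)
v' = v + a·dt = (-1.1150, 0.2800, -0.2150)
ω×(Iω) gyroscopic = (0.0240, 0.0072, 0.0036)
angular accel α = (-0.3667, -0.2720, 0.4427)
ω + α·dt = (-0.3183, 0.5864, 0.8221)
Hamilton product q⊗(0,ω) = (-0.7000000, 0.3121321, -0.5742642, -0.4156856)
q' = normalize(q + ½dt·q⊗(0,ω)) = (-0.7244, 0.0078, 0.4855, 0.4894)

p' = (2.8500, 1.2150, 2.8850)
q' = (-0.7244, 0.0078, 0.4855, 0.4894)
v' = (-1.1150, 0.2800, -0.2150)
ω' = (-0.3183, 0.5864, 0.8221)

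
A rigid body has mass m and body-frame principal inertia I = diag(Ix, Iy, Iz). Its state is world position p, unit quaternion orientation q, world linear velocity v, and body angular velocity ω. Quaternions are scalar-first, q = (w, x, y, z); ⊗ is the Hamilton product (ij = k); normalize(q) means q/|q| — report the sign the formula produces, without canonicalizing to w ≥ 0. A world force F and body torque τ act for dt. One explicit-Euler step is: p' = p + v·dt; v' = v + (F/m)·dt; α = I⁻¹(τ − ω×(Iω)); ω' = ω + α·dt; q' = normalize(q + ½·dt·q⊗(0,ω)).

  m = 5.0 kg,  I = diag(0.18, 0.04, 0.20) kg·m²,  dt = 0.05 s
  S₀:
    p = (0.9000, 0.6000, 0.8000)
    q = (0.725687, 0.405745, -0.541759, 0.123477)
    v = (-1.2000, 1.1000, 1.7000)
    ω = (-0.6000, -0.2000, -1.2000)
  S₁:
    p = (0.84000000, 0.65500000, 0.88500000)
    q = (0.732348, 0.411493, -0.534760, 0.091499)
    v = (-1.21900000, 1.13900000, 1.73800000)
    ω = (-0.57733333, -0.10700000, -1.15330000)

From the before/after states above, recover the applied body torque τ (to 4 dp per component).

ω₁ − ω₀ = (0.02266667, 0.09300000, 0.04670000)
ω₀×(Iω₀) = (0.0384, -0.0144, -0.0168)
applied torque τ = (0.1200, 0.0600, 0.1700)

τ = (0.1200, 0.0600, 0.1700)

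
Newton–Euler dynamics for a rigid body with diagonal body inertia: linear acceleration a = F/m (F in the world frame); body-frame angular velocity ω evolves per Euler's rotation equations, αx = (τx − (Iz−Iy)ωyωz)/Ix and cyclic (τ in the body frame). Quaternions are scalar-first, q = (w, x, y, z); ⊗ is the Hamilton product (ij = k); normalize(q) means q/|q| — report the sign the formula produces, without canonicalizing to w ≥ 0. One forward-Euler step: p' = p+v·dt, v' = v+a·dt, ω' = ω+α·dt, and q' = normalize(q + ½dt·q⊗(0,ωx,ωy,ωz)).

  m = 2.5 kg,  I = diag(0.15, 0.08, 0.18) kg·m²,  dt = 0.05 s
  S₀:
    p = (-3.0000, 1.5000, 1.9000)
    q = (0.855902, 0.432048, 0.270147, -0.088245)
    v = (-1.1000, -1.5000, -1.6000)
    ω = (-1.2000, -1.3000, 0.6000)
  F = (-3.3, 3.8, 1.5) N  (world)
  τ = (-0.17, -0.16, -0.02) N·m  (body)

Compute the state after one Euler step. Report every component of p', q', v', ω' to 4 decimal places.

p' = (-3.0550, 1.4250, 1.8200)
q' = (0.8780, 0.4071, 0.2382, -0.0813)
v' = (-1.1660, -1.4240, -1.5700)
ω' = (-1.2307, -1.4135, 0.6248)

precession coupling ω×(Iω) = (-0.0780, 0.0216, -0.1092)
(τ − ω×Iω)/I = (-0.6133, -2.2700, 0.4956)
ω + α·dt = (-1.2307, -1.4135, 0.6248)
q⊗(0,ω) = (0.9225957, -0.9797127, -1.2660074, 0.2760552)
q + ½dt·q⊗(0,ω), renormalized = (0.8780, 0.4071, 0.2382, -0.0813)
a = (-1.3200, 1.5200, 0.6000)
p + v·dt = (-3.0550, 1.4250, 1.8200)
v + (F/m)dt = (-1.1660, -1.4240, -1.5700)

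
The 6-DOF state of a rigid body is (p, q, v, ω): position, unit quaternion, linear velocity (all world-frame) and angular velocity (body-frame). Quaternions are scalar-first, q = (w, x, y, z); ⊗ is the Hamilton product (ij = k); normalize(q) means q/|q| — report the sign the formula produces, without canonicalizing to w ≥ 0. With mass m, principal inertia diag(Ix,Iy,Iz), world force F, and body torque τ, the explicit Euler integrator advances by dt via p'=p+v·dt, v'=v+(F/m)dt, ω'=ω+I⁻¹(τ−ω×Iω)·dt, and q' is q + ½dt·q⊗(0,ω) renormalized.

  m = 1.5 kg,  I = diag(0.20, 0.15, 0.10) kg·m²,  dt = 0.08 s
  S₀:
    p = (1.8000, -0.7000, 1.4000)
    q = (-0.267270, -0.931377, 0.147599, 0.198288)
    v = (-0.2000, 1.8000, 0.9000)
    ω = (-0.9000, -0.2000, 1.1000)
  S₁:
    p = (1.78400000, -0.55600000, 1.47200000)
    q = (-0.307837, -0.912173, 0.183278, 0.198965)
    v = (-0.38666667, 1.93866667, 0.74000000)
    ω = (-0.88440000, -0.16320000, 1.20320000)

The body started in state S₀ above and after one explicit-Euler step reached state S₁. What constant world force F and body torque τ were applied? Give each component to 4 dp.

F = (-3.5000, 2.6000, -3.0000)
τ = (0.0500, -0.0300, 0.1200)

velocity change Δv = (-0.18666667, 0.13866667, -0.16000000)
m·(v₁−v₀)/dt = (-3.5000, 2.6000, -3.0000)
ω₁ − ω₀ = (0.01560000, 0.03680000, 0.10320000)
precession coupling = (0.0110, -0.0990, -0.0090)
I·α + gyro = (0.0500, -0.0300, 0.1200)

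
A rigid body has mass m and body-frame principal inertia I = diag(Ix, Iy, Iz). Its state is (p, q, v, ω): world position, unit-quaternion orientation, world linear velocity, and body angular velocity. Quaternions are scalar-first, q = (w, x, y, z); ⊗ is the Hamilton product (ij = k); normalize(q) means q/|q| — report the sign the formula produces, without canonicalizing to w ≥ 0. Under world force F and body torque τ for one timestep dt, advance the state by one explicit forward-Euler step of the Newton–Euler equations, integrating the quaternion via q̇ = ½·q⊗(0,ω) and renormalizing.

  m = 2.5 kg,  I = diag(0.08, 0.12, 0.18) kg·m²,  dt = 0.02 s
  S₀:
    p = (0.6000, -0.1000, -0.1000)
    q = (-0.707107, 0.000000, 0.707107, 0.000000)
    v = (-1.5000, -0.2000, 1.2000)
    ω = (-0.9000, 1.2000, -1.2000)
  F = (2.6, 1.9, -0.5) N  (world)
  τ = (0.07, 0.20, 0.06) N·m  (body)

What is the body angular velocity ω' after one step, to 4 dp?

(τ − ω×Iω)/I = (1.9550, 2.5667, 0.5733)
new body rate ω' = (-0.8609, 1.2513, -1.1885)

ω' = (-0.8609, 1.2513, -1.1885)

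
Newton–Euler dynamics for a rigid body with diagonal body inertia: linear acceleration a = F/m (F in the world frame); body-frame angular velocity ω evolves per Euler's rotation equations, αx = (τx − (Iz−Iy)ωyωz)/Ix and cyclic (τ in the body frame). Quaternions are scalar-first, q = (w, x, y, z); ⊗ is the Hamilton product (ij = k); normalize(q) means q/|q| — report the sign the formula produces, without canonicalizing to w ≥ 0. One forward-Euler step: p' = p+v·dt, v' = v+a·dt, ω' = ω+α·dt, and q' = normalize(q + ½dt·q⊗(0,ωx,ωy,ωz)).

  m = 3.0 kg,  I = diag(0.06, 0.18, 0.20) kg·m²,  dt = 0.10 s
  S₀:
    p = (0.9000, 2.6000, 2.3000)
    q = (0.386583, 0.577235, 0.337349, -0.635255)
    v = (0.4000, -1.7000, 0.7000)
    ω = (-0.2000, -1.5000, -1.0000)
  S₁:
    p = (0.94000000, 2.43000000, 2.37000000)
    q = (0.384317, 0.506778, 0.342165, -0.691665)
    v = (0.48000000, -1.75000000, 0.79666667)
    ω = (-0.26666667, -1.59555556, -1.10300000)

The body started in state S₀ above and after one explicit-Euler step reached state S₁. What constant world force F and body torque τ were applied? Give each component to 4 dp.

Δv = v₁−v₀ = (0.08000000, -0.05000000, 0.09666667)
applied force F = (2.4000, -1.5000, 2.9000)
Δω = ω₁−ω₀ = (-0.06666667, -0.09555556, -0.10300000)
I·α + gyro = (-0.0100, -0.2000, -0.1700)

F = (2.4000, -1.5000, 2.9000)
τ = (-0.0100, -0.2000, -0.1700)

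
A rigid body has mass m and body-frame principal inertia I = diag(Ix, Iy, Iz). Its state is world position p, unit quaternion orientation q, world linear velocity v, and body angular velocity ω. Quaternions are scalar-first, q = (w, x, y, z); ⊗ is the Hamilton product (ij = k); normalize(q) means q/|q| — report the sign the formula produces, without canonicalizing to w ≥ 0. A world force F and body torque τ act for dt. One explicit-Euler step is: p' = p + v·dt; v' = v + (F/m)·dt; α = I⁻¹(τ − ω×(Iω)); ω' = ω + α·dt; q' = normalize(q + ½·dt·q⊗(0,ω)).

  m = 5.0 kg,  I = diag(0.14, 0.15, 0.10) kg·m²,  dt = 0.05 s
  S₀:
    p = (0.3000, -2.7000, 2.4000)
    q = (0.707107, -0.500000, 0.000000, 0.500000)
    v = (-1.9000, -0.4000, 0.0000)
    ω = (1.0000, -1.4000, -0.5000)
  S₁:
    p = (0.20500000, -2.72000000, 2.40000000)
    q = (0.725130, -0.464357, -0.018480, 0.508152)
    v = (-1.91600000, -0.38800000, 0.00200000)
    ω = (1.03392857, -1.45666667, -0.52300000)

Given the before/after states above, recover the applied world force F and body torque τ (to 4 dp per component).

ω₁ − ω₀ = (0.03392857, -0.05666667, -0.02300000)
gyro term ω₀×Iω₀ = (-0.0350, -0.0200, -0.0140)
τ = I·(Δω/dt) + ω₀×(Iω₀) = (0.0600, -0.1900, -0.0600)
velocity change Δv = (-0.01600000, 0.01200000, 0.00200000)
F = m·Δv/dt = (-1.6000, 1.2000, 0.2000)

F = (-1.6000, 1.2000, 0.2000)
τ = (0.0600, -0.1900, -0.0600)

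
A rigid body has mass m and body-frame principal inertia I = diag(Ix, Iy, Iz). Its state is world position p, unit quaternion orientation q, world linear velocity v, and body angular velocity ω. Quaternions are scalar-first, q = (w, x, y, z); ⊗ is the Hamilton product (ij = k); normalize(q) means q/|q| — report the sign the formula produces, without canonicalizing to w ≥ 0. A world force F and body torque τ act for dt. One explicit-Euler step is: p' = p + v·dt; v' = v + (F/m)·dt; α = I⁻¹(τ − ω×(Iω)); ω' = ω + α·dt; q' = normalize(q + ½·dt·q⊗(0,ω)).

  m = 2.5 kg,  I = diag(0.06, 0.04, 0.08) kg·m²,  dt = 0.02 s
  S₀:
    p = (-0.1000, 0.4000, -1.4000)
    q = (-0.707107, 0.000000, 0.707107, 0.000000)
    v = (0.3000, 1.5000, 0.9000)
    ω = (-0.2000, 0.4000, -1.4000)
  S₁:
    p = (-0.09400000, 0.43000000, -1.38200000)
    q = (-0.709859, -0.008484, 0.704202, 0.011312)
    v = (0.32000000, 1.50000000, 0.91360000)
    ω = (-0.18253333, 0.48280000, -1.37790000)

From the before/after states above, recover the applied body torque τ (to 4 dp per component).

τ = (0.0300, 0.1600, 0.0900)

ω₁ − ω₀ = (0.01746667, 0.08280000, 0.02210000)
I·α + gyro = (0.0300, 0.1600, 0.0900)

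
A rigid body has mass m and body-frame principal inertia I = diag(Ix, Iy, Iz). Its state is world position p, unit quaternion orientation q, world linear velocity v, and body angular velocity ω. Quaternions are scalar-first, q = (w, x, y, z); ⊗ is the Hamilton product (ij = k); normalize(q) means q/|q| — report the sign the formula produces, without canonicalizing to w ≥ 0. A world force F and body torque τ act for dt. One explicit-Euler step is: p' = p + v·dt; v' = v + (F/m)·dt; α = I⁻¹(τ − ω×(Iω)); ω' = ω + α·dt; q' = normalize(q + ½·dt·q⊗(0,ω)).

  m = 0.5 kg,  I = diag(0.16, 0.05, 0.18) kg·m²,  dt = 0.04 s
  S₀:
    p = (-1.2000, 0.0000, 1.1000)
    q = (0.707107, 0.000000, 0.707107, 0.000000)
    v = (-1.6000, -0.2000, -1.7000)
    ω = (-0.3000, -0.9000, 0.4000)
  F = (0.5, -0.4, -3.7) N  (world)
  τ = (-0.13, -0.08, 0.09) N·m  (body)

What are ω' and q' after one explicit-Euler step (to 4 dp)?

ω' = (-0.3208, -0.9659, 0.4266)
q' = (0.7197, 0.0014, 0.6942, 0.0099)

α = I⁻¹(τ − ω×Iω) = (-0.5200, -1.6480, 0.6650)
ω' = ω + α·dt = (-0.3208, -0.9659, 0.4266)
Hamilton product q⊗(0,ω) = (0.6363963, 0.0707107, -0.6363963, 0.4949749)
updated quaternion q' = (0.7197, 0.0014, 0.6942, 0.0099)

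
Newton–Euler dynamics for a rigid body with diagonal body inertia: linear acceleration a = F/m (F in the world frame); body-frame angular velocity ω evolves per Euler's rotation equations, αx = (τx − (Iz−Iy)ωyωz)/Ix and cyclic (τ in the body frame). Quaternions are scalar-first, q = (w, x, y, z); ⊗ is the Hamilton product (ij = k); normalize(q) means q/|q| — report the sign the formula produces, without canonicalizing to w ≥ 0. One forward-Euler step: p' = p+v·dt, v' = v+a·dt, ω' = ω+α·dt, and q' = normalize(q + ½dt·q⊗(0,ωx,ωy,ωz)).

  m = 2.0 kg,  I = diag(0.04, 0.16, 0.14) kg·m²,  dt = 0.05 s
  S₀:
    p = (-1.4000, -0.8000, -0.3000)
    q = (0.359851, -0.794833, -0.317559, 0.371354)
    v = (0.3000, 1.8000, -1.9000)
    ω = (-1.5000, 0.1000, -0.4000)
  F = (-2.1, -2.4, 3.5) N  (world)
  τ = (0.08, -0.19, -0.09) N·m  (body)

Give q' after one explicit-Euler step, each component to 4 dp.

q' = (0.3343, -0.8055, -0.3383, 0.3536)

2q̇ = q⊗(0,ω) = (-1.0119520, -0.4498883, -0.8389791, -0.6997622)
q' = normalize(q + ½dt·q⊗(0,ω)) = (0.3343, -0.8055, -0.3383, 0.3536)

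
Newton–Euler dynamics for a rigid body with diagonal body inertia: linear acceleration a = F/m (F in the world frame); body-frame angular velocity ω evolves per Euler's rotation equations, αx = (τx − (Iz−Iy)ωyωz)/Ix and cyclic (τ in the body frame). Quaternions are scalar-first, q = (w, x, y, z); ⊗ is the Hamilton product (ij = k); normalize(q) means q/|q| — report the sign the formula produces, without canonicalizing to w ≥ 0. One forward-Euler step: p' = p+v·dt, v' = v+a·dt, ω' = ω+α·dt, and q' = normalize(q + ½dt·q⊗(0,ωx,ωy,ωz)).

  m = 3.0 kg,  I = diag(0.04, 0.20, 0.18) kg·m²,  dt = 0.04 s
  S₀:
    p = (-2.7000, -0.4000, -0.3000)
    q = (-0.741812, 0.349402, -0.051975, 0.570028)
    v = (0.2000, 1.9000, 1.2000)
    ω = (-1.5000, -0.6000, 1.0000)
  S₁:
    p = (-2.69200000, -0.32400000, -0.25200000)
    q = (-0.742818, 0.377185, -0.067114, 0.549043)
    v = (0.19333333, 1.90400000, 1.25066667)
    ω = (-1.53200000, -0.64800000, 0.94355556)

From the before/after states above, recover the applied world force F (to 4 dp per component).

F = (-0.5000, 0.3000, 3.8000)

Δv = v₁−v₀ = (-0.00666667, 0.00400000, 0.05066667)
applied force F = (-0.5000, 0.3000, 3.8000)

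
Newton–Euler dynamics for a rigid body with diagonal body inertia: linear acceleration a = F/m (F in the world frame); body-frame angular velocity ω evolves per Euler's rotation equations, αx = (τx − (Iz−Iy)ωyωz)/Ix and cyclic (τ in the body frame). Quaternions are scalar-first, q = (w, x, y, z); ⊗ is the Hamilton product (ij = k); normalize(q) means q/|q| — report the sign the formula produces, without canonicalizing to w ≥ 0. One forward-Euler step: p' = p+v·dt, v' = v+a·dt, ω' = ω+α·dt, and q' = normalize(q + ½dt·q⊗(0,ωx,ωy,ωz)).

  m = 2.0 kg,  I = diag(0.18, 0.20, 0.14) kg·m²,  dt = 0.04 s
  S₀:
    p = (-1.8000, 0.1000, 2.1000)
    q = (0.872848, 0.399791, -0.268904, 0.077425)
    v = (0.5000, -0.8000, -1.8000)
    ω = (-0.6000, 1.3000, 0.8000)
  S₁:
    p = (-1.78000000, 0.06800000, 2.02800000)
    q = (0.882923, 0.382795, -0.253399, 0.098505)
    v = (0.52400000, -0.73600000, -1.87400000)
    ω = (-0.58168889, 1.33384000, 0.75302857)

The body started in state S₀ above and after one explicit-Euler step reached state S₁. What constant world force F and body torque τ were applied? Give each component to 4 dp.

v₁ − v₀ = (0.02400000, 0.06400000, -0.07400000)
m·(v₁−v₀)/dt = (1.2000, 3.2000, -3.7000)
Δω = ω₁−ω₀ = (0.01831111, 0.03384000, -0.04697143)
I·α + gyro = (0.0200, 0.1500, -0.1800)

F = (1.2000, 3.2000, -3.7000)
τ = (0.0200, 0.1500, -0.1800)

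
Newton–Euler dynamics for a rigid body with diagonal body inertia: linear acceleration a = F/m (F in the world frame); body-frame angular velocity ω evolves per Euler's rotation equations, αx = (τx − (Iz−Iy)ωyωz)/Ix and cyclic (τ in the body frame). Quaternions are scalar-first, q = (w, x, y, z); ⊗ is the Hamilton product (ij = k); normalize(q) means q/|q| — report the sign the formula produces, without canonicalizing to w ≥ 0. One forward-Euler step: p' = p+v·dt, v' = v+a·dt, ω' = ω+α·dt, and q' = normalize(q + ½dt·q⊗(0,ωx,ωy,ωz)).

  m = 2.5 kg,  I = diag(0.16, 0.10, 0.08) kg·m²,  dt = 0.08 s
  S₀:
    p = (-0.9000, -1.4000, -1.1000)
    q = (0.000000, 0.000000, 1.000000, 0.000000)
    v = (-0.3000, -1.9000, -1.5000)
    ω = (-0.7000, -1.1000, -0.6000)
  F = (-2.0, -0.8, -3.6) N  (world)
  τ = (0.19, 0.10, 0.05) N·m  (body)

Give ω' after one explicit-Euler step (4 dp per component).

ω' = (-0.5984, -1.0469, -0.5038)

ω×(Iω) gyroscopic = (-0.0132, 0.0336, -0.0462)
(τ − ω×Iω)/I = (1.2700, 0.6640, 1.2025)
new body rate ω' = (-0.5984, -1.0469, -0.5038)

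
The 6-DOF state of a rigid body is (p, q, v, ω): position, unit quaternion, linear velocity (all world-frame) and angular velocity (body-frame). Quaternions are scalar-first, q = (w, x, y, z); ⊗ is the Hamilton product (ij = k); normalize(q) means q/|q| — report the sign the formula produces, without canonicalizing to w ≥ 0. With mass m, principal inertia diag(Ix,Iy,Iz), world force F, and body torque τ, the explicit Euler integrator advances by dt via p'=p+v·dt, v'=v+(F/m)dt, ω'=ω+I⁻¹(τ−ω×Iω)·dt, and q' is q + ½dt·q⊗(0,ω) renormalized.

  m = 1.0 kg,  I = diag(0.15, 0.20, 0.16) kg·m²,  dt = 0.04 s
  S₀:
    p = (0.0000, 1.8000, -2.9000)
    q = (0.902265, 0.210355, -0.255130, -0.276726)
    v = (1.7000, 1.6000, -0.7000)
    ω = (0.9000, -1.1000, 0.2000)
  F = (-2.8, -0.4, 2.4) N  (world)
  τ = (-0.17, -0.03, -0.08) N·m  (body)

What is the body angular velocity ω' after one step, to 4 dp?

ω×(Iω) gyroscopic = (0.0088, -0.0018, -0.0495)
angular accel α = (-1.1920, -0.1410, -0.1906)
new body rate ω' = (0.8523, -1.1056, 0.1924)

ω' = (0.8523, -1.1056, 0.1924)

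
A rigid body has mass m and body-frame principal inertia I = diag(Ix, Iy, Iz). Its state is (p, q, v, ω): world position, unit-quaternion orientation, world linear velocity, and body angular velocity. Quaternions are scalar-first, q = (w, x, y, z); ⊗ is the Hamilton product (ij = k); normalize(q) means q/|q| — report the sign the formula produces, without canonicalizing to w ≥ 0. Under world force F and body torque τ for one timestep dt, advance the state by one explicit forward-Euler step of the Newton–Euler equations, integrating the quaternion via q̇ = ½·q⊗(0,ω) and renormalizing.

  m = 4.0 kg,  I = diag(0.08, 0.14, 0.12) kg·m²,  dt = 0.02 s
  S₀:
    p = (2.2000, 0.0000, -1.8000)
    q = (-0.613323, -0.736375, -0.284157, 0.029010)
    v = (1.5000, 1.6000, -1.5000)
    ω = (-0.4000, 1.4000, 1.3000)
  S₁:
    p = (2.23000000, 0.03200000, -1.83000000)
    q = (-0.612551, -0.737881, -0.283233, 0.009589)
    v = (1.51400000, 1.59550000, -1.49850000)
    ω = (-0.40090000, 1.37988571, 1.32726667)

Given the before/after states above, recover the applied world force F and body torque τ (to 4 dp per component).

F = (2.8000, -0.9000, 0.3000)
τ = (-0.0400, -0.1200, 0.1300)

Δv = v₁−v₀ = (0.01400000, -0.00450000, 0.00150000)
applied force F = (2.8000, -0.9000, 0.3000)
rate change Δω = (-0.00090000, -0.02011429, 0.02726667)
applied torque τ = (-0.0400, -0.1200, 0.1300)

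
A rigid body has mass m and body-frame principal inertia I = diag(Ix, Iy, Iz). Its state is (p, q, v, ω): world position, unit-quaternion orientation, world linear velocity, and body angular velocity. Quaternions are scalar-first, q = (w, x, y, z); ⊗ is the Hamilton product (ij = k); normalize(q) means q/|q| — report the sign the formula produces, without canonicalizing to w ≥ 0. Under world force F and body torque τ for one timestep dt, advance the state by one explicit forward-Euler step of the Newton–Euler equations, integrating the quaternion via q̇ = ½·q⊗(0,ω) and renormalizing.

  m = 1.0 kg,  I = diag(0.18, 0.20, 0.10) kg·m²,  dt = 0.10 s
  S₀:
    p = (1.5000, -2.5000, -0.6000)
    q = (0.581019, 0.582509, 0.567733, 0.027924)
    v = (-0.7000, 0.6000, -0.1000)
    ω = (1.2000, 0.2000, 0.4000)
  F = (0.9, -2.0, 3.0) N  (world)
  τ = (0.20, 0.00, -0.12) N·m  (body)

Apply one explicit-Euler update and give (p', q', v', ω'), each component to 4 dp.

p' = (1.4300, -2.4400, -0.6100)
q' = (0.5387, 0.6272, 0.5624, 0.0113)
v' = (-0.6100, 0.4000, 0.2000)
ω' = (1.3156, 0.1808, 0.2752)

ω×(Iω) gyroscopic = (-0.0080, 0.0384, 0.0048)
angular accel α = (1.1556, -0.1920, -1.2480)
ω' = ω + α·dt = (1.3156, 0.1808, 0.2752)
Hamilton product q⊗(0,ω) = (-0.8237270, 0.9187312, -0.0832910, -0.3323702)
q' = normalize(q + ½dt·q⊗(0,ω)) = (0.5387, 0.6272, 0.5624, 0.0113)
a = F/m = (0.9000, -2.0000, 3.0000)
p' = p + v·dt = (1.4300, -2.4400, -0.6100)
v + (F/m)dt = (-0.6100, 0.4000, 0.2000)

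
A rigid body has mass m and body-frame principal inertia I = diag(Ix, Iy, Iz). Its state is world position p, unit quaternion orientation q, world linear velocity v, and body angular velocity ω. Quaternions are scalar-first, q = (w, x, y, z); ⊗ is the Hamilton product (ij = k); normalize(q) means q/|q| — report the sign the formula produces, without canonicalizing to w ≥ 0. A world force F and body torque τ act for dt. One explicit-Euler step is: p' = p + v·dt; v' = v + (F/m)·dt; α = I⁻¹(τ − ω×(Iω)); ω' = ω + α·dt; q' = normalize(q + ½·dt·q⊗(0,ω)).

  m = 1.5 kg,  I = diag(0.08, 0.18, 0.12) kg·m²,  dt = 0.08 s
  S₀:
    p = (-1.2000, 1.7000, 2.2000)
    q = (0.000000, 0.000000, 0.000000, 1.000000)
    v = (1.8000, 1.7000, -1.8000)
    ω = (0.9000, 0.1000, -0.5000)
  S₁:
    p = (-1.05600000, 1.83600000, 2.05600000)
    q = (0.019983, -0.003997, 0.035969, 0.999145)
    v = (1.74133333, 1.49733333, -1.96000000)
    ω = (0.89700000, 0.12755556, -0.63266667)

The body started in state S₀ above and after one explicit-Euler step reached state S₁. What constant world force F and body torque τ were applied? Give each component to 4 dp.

rate change Δω = (-0.00300000, 0.02755556, -0.13266667)
τ = I·(Δω/dt) + ω₀×(Iω₀) = (0.0000, 0.0800, -0.1900)
Δv = v₁−v₀ = (-0.05866667, -0.20266667, -0.16000000)
applied force F = (-1.1000, -3.8000, -3.0000)

F = (-1.1000, -3.8000, -3.0000)
τ = (0.0000, 0.0800, -0.1900)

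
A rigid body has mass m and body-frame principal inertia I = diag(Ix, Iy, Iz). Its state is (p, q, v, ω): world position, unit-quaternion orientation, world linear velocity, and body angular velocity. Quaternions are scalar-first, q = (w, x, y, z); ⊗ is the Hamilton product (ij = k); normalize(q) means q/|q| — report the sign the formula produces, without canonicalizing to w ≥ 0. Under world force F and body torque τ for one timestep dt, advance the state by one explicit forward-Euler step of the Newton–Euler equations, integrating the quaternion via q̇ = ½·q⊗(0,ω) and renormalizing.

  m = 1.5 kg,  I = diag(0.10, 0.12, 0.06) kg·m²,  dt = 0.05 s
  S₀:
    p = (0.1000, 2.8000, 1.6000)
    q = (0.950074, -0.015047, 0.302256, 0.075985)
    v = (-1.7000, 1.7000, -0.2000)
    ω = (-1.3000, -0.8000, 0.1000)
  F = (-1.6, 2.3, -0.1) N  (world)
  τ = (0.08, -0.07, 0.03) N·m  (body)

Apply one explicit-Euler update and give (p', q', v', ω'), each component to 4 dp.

p' = (0.0150, 2.8850, 1.5900)
q' = (0.9547, -0.0436, 0.2806, 0.0884)
v' = (-1.7533, 1.7767, -0.2033)
ω' = (-1.2624, -0.8270, 0.1077)

α = I⁻¹(τ − ω×Iω) = (0.7520, -0.5400, 0.1533)
new body rate ω' = (-1.2624, -0.8270, 0.1077)
Hamilton product q⊗(0,ω) = (0.2146452, -1.1440826, -0.8573350, 0.4999778)
updated quaternion q' = (0.9547, -0.0436, 0.2806, 0.0884)
a = (-1.0667, 1.5333, -0.0667)
p + v·dt = (0.0150, 2.8850, 1.5900)
v + (F/m)dt = (-1.7533, 1.7767, -0.2033)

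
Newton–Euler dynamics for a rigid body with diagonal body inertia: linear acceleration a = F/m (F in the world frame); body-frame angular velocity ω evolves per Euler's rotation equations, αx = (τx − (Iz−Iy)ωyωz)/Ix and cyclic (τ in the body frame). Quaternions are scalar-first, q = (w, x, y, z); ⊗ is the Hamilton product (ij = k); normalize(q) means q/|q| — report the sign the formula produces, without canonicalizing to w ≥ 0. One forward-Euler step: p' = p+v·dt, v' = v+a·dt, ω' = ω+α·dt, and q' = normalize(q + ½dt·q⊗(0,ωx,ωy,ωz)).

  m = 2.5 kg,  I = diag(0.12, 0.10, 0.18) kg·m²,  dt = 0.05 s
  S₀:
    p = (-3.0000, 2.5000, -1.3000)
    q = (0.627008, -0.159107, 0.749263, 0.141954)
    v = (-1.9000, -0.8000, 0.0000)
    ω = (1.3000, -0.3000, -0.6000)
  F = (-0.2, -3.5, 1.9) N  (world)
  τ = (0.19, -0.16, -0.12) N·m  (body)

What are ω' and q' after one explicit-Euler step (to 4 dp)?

ω' = (1.3732, -0.4034, -0.6355)
q' = (0.6395, -0.1488, 0.7463, 0.1093)

ω×(Iω) gyroscopic = (0.0144, 0.0468, 0.0078)
angular accel α = (1.4633, -2.0680, -0.7100)
new body rate ω' = (1.3732, -0.4034, -0.6355)
Hamilton product q⊗(0,ω) = (0.5167904, 0.4081388, -0.0990264, -1.3025146)
q' = normalize(q + ½dt·q⊗(0,ω)) = (0.6395, -0.1488, 0.7463, 0.1093)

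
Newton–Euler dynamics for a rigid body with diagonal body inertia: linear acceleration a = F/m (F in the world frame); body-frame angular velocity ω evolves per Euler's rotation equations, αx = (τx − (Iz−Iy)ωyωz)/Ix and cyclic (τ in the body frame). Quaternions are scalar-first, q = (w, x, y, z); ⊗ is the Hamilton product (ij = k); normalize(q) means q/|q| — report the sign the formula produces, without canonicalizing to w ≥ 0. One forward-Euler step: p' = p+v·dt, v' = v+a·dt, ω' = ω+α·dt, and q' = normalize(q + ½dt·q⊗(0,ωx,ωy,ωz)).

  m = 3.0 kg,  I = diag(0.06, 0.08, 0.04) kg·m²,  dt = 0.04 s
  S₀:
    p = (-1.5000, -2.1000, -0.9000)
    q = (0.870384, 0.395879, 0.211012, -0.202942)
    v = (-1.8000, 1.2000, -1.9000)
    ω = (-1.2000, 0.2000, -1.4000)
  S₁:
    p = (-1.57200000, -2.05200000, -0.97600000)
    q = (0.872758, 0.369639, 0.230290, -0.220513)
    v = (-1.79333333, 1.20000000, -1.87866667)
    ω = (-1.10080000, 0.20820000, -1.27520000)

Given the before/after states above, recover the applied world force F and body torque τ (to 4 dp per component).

ω₁ − ω₀ = (0.09920000, 0.00820000, 0.12480000)
ω₀×(Iω₀) = (0.0112, 0.0336, -0.0048)
applied torque τ = (0.1600, 0.0500, 0.1200)
Δv = v₁−v₀ = (0.00666667, 0.00000000, 0.02133333)
m·(v₁−v₀)/dt = (0.5000, 0.0000, 1.6000)

F = (0.5000, 0.0000, 1.6000)
τ = (0.1600, 0.0500, 0.1200)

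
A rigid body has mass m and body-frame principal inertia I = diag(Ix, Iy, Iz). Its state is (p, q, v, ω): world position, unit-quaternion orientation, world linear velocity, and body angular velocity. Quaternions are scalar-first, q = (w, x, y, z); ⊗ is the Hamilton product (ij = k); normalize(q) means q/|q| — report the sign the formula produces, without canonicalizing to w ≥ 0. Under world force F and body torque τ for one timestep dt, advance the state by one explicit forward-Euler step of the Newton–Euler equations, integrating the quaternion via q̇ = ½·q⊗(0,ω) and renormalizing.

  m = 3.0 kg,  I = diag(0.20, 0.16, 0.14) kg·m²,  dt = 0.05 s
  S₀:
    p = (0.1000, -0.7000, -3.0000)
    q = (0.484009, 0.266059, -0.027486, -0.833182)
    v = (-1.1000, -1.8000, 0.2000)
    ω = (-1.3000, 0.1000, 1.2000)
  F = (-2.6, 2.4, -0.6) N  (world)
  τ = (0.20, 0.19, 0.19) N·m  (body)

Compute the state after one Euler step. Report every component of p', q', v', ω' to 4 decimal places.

new position p' = (0.0450, -0.7900, -2.9900)
v + (F/m)dt = (-1.1433, -1.7600, 0.1900)
ω×(Iω) gyroscopic = (-0.0024, -0.0936, 0.0052)
α = I⁻¹(τ − ω×Iω) = (1.0120, 1.7725, 1.3200)
ω' = ω + α·dt = (-1.2494, 0.1886, 1.2660)
q⊗(0,ω) = (1.3484437, -0.5788767, 0.8122667, 0.5716849)
q' = normalize(q + ½dt·q⊗(0,ω)) = (0.5172, 0.2513, -0.0072, -0.8181)

p' = (0.0450, -0.7900, -2.9900)
q' = (0.5172, 0.2513, -0.0072, -0.8181)
v' = (-1.1433, -1.7600, 0.1900)
ω' = (-1.2494, 0.1886, 1.2660)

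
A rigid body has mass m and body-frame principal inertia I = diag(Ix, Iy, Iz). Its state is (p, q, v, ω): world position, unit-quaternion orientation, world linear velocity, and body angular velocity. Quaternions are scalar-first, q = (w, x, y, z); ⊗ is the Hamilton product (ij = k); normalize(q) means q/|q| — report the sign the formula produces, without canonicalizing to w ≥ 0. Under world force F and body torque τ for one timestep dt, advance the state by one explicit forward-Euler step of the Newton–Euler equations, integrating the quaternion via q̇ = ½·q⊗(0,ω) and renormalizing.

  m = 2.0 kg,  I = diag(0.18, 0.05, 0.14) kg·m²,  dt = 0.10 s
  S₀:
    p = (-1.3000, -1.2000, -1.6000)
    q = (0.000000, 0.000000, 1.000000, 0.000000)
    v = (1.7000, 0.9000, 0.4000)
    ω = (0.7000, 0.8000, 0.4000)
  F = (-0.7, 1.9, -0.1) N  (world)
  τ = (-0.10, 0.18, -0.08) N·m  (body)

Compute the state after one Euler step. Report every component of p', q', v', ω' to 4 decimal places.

linear accel F/m = (-0.3500, 0.9500, -0.0500)
p' = p + v·dt = (-1.1300, -1.1100, -1.5600)
v + (F/m)dt = (1.6650, 0.9950, 0.3950)
precession coupling ω×(Iω) = (0.0288, 0.0112, -0.0728)
angular accel α = (-0.7156, 3.3760, -0.0514)
new body rate ω' = (0.6284, 1.1376, 0.3949)
2q̇ = q⊗(0,ω) = (-0.8000000, 0.4000000, 0.0000000, -0.7000000)
q' = normalize(q + ½dt·q⊗(0,ω)) = (-0.0399, 0.0200, 0.9984, -0.0349)

p' = (-1.1300, -1.1100, -1.5600)
q' = (-0.0399, 0.0200, 0.9984, -0.0349)
v' = (1.6650, 0.9950, 0.3950)
ω' = (0.6284, 1.1376, 0.3949)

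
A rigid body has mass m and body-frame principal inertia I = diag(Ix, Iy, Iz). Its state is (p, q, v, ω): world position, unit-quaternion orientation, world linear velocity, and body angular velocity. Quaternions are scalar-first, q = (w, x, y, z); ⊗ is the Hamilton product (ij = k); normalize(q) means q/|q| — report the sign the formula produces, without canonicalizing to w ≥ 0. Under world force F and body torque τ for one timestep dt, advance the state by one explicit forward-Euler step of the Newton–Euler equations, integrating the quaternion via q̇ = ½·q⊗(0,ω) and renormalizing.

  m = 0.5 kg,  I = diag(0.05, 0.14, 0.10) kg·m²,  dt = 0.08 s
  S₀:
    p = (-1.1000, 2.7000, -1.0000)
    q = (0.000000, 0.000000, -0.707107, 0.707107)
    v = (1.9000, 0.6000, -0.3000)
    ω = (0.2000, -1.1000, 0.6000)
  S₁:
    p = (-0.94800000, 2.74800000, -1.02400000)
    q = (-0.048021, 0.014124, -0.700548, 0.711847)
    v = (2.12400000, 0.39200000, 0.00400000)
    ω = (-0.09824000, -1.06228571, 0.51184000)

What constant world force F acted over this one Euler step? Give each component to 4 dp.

Δv = v₁−v₀ = (0.22400000, -0.20800000, 0.30400000)
F = m·Δv/dt = (1.4000, -1.3000, 1.9000)

F = (1.4000, -1.3000, 1.9000)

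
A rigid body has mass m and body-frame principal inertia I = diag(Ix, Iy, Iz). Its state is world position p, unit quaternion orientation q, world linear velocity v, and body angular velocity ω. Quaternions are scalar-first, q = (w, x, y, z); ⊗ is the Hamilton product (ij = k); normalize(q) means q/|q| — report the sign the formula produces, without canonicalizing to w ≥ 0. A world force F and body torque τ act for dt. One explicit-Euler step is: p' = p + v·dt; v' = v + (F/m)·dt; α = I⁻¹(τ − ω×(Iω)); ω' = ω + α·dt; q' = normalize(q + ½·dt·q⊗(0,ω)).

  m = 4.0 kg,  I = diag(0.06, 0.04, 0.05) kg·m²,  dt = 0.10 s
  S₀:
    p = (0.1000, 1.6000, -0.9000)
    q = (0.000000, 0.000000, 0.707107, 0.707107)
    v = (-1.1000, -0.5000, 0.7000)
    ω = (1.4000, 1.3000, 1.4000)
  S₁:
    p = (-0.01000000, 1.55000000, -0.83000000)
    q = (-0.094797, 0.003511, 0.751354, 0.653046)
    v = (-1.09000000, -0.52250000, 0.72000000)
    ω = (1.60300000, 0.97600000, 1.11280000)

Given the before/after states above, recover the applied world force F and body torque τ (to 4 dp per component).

F = (0.4000, -0.9000, 0.8000)
τ = (0.1400, -0.1100, -0.1800)

rate change Δω = (0.20300000, -0.32400000, -0.28720000)
ω₀×(Iω₀) = (0.0182, 0.0196, -0.0364)
applied torque τ = (0.1400, -0.1100, -0.1800)
velocity change Δv = (0.01000000, -0.02250000, 0.02000000)
applied force F = (0.4000, -0.9000, 0.8000)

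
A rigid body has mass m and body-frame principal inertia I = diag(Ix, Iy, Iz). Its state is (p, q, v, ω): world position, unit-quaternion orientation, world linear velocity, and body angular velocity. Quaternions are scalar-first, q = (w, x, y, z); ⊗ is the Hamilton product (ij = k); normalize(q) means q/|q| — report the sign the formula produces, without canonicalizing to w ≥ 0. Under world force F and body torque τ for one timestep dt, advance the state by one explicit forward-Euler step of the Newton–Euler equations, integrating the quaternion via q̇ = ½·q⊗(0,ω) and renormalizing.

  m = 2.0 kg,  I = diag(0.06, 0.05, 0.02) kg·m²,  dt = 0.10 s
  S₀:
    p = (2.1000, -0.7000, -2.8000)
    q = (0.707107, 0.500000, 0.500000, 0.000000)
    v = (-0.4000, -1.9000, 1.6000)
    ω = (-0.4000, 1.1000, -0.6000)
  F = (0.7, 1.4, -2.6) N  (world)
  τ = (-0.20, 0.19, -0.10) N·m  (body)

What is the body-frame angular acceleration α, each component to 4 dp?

ω×(Iω) gyroscopic = (0.0198, 0.0096, 0.0044)
angular accel α = (-3.6633, 3.6080, -5.2200)

α = (-3.6633, 3.6080, -5.2200)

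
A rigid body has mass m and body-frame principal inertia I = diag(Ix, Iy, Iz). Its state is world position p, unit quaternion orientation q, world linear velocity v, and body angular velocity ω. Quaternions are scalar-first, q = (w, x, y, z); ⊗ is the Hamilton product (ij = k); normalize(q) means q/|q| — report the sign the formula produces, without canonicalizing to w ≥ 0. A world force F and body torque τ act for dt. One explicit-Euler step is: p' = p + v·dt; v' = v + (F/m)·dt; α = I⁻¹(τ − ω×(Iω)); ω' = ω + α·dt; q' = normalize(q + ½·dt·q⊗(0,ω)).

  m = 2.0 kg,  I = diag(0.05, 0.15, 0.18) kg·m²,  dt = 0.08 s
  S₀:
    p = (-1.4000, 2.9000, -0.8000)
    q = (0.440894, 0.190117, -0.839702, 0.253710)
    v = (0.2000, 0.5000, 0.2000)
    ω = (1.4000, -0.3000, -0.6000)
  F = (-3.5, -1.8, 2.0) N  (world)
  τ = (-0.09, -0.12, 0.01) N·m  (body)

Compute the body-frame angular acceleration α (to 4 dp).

α = (-1.9080, -1.5280, 0.2889)

gyro term ω×Iω = (0.0054, 0.1092, -0.0420)
(τ − ω×Iω)/I = (-1.9080, -1.5280, 0.2889)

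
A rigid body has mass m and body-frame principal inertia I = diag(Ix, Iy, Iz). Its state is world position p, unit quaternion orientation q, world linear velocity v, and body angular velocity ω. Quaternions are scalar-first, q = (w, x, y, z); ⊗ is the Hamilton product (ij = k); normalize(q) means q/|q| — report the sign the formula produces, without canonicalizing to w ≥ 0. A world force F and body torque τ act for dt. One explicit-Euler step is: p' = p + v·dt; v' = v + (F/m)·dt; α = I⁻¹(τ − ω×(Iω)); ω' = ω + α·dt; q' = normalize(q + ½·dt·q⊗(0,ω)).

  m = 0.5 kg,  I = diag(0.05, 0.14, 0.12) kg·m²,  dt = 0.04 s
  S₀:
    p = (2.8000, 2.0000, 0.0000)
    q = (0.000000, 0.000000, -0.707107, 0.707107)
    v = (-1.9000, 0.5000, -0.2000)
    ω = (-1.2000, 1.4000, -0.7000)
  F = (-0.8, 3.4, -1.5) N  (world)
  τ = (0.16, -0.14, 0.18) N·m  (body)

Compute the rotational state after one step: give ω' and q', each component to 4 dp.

ω' = (-1.0877, 1.3768, -0.5896)
q' = (0.0297, -0.0099, -0.7235, 0.6896)

ω×(Iω) gyroscopic = (0.0196, -0.0588, -0.1512)
(τ − ω×Iω)/I = (2.8080, -0.5800, 2.7600)
ω' = ω + α·dt = (-1.0877, 1.3768, -0.5896)
2q̇ = q⊗(0,ω) = (1.4849247, -0.4949749, -0.8485284, -0.8485284)
updated quaternion q' = (0.0297, -0.0099, -0.7235, 0.6896)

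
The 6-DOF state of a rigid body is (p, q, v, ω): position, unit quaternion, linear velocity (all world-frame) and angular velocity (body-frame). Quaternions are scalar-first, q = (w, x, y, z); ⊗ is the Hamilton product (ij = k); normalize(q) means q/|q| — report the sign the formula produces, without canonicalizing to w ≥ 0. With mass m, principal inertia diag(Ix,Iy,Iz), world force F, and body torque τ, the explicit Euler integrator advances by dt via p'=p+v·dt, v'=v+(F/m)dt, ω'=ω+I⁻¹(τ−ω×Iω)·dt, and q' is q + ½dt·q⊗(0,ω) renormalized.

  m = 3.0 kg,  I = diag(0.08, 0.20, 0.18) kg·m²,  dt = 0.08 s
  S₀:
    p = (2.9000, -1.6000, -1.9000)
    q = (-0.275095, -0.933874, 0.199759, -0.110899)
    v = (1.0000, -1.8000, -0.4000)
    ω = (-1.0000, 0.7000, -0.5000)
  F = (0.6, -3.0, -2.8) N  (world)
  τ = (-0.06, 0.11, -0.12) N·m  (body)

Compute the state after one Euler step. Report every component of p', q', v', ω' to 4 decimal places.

p' = (2.9800, -1.7440, -1.9320)
q' = (-0.3198, -0.9225, 0.1776, -0.1234)
v' = (1.0160, -1.8800, -0.4747)
ω' = (-1.0670, 0.7640, -0.5160)

new position p' = (2.9800, -1.7440, -1.9320)
new velocity v' = (1.0160, -1.8800, -0.4747)
α = I⁻¹(τ − ω×Iω) = (-0.8375, 0.8000, -0.2000)
ω + α·dt = (-1.0670, 0.7640, -0.5160)
2q̇ = q⊗(0,ω) = (-1.1291548, 0.2528448, -0.5486045, -0.3164053)
updated quaternion q' = (-0.3198, -0.9225, 0.1776, -0.1234)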